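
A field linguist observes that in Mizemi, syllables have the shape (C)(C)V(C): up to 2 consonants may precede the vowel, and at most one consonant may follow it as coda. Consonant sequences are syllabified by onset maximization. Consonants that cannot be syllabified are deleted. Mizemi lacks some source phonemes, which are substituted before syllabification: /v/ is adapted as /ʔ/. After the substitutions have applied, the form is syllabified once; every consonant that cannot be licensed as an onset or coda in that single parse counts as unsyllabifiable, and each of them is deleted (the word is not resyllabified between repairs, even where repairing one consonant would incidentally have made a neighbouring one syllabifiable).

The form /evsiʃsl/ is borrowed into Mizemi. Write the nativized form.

Substitution: /v/ → /ʔ/, giving /eʔsiʃsl/.
The consonants /s/, /l/ cannot be parsed into a legal (C)(C)V(C) syllable (at most one coda consonant is licensed; onsets may contain at most 2 consonants).
Each unlicensed consonant is deleted: /s/, /l/.

eʔsiʃ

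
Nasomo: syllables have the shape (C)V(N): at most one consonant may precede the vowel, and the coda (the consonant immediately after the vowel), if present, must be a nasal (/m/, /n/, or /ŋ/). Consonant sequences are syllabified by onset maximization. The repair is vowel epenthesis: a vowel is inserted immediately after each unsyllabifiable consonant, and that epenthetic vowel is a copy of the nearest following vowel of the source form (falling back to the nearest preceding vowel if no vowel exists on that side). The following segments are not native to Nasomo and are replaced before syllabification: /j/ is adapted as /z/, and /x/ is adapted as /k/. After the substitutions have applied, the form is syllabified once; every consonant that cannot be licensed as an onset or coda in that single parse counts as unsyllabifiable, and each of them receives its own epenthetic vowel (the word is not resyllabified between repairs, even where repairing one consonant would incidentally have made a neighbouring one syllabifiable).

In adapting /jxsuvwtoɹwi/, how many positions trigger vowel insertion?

After substitution the input is /zksuvwtoɹwi/.
The unsyllabifiable consonants are /z/, /k/, /v/, /w/, /ɹ/; each receives one epenthetic vowel.

5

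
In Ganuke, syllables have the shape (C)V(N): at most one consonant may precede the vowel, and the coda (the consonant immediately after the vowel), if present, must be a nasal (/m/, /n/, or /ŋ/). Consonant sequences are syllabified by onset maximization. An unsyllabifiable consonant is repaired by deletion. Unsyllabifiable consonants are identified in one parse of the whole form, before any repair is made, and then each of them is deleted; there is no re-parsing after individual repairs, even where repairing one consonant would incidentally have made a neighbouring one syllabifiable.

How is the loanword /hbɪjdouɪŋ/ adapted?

bɪdouɪŋ

The consonants /h/, /j/ cannot be parsed into a legal (C)V(N) syllable (only a nasal (/m/, /n/, or /ŋ/) is licensed in coda position; onsets are limited to one consonant).
Deletion applies to /h/, /j/.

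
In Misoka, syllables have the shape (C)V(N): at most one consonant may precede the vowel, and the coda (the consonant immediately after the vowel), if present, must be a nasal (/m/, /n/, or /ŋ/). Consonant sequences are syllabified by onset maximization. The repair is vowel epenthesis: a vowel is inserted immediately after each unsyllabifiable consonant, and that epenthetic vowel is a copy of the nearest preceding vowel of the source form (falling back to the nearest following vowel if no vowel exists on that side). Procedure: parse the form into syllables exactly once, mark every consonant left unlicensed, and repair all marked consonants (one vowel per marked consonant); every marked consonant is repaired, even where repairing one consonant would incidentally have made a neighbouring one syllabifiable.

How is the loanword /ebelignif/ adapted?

ebeliginifi

The consonants /g/, /f/ cannot be parsed into a legal (C)V(N) syllable (only a nasal (/m/, /n/, or /ŋ/) is licensed in coda position; onsets are limited to one consonant).
Each unlicensed consonant becomes the onset of a new syllable: /g/ → /gi/, /f/ → /fi/.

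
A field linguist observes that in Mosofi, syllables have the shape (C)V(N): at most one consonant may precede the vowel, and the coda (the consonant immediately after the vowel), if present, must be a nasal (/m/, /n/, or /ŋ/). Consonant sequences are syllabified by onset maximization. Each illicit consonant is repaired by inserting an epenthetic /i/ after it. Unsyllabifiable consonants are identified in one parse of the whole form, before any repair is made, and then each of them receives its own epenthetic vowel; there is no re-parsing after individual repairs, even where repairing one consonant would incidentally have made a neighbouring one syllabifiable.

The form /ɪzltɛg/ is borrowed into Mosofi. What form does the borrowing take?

The consonants /z/, /l/, /g/ cannot be parsed into a legal (C)V(N) syllable (only a nasal (/m/, /n/, or /ŋ/) is licensed in coda position; onsets are limited to one consonant).
Epenthesis after each stranded consonant: /z/ → /zi/, /l/ → /li/, /g/ → /gi/.

ɪzilitɛgi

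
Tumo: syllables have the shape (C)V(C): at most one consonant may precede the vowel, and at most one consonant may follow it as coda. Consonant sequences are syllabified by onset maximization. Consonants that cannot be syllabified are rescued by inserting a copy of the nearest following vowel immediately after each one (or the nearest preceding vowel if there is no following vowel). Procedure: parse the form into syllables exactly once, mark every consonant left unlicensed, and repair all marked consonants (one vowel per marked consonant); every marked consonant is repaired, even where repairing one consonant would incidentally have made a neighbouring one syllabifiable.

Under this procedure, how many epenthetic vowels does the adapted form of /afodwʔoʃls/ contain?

The unsyllabifiable consonants are /w/, /l/, /s/; each receives one epenthetic vowel.

3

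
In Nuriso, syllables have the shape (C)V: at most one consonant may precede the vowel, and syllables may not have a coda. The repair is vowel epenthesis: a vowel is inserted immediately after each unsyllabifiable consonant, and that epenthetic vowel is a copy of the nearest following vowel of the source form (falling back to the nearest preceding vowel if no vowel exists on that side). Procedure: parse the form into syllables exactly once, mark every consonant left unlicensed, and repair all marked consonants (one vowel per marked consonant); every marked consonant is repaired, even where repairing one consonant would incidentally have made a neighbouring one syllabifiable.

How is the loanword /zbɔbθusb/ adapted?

zɔbɔbuθusubu

Syllabifying with onset maximization leaves /z/, /b/, /s/, /b/ stranded (no codas are permitted; onsets are limited to one consonant).
Each unlicensed consonant becomes the onset of a new syllable: /z/ → /zɔ/, /b/ → /bu/, /s/ → /su/, /b/ → /bu/.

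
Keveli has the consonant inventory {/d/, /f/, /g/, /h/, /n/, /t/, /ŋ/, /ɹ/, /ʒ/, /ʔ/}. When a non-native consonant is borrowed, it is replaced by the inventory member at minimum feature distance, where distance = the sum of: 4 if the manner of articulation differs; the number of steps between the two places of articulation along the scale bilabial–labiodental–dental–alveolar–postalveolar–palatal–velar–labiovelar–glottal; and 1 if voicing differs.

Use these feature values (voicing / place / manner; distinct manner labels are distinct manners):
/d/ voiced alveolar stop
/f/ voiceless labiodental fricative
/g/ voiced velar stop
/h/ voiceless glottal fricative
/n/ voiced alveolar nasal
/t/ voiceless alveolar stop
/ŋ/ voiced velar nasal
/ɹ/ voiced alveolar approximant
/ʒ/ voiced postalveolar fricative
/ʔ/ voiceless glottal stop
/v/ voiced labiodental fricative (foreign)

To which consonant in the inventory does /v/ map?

/f/ is closest: same manner (fricative), place distance 0 (labiodental→labiodental), voicing differs (+1); total 1. Next closest is /ʒ/ at distance 3.

f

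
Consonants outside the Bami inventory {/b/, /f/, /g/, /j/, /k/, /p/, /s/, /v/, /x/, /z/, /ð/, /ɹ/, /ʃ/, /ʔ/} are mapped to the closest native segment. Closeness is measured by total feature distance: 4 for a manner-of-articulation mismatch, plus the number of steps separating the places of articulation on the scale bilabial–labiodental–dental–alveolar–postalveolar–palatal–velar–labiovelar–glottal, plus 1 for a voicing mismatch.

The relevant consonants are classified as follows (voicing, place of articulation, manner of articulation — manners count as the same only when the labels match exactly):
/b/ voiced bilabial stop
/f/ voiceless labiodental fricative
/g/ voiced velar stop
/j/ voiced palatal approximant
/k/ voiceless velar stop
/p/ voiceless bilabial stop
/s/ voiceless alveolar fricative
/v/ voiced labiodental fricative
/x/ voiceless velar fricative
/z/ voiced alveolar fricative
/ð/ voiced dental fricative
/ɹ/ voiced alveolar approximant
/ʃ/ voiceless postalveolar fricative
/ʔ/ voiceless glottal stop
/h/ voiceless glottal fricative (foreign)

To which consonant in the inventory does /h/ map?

x

/x/ is closest: same manner (fricative), place distance 2 (glottal→velar), same voicing; total 2. Next closest is /ʃ/ at distance 4.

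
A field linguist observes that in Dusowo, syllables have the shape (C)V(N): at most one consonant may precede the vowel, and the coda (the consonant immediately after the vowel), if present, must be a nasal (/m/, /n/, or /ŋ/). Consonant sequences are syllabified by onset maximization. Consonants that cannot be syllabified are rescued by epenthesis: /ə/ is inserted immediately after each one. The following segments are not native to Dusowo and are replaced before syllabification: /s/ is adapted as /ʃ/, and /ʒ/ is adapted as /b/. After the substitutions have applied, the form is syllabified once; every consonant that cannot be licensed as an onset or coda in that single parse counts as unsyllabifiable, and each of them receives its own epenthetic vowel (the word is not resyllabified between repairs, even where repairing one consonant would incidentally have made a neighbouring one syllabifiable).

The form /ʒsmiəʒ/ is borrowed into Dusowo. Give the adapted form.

Substitution: /ʒ/ → /b/, /s/ → /ʃ/, giving /bʃmiəb/.
Under (C)V(N), the unsyllabifiable consonants are /b/, /ʃ/, /b/ (only a nasal (/m/, /n/, or /ŋ/) is licensed in coda position; onsets are limited to one consonant).
Each unlicensed consonant becomes the onset of a new syllable: /b/ → /bə/, /ʃ/ → /ʃə/, /b/ → /bə/.

bəʃəmiəbə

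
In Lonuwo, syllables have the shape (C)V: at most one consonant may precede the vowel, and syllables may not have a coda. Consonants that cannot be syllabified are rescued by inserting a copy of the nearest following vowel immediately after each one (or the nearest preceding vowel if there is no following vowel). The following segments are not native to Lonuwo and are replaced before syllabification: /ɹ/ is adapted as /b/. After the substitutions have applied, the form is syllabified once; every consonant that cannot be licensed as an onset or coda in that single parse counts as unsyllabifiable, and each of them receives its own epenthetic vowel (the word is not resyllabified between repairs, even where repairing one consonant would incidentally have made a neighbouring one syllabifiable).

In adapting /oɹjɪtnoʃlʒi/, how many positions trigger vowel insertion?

After substitution the input is /objɪtnoʃlʒi/.
The unsyllabifiable consonants are /b/, /t/, /ʃ/, /l/; each receives one epenthetic vowel.

4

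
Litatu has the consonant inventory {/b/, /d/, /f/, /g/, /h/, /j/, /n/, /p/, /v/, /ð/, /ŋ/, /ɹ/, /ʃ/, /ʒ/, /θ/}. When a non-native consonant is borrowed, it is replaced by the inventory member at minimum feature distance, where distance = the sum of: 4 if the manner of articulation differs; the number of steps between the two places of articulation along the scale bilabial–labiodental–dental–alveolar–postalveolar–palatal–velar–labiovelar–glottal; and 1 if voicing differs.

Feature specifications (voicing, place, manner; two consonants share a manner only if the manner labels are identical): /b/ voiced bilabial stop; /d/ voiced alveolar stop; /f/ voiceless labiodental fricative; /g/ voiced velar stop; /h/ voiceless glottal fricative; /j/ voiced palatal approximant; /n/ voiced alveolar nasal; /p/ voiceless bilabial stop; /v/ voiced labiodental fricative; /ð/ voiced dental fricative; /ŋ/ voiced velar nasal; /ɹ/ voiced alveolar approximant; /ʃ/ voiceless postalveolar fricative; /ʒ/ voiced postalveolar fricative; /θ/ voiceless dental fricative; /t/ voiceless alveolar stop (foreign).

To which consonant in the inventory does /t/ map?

/d/ is closest: same manner (stop), place distance 0 (alveolar→alveolar), voicing differs (+1); total 1. Next closest is /p/ at distance 3.

d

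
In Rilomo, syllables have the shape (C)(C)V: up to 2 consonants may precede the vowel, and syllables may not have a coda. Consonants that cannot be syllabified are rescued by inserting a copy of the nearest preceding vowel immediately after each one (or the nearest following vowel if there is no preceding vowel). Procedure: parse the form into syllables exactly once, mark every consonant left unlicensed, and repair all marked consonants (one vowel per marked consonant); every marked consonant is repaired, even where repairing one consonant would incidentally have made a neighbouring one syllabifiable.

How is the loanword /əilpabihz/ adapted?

əilpabihizi

The consonants /h/, /z/ cannot be parsed into a legal (C)(C)V syllable (no codas are permitted; onsets may contain at most 2 consonants).
Each unlicensed consonant becomes the onset of a new syllable: /h/ → /hi/, /z/ → /zi/.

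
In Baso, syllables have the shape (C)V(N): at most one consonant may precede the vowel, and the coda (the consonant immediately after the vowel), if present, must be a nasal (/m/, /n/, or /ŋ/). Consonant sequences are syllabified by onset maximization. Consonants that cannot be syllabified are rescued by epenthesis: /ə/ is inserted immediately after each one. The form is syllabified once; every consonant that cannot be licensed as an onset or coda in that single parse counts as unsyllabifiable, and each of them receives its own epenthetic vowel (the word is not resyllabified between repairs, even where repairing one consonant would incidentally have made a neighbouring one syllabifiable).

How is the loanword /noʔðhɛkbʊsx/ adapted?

noʔəðəhɛkəbʊsəxə

Syllabifying with onset maximization leaves /ʔ/, /ð/, /k/, /s/, /x/ stranded (only a nasal (/m/, /n/, or /ŋ/) is licensed in coda position; onsets are limited to one consonant).
Each unlicensed consonant becomes the onset of a new syllable: /ʔ/ → /ʔə/, /ð/ → /ðə/, /k/ → /kə/, /s/ → /sə/, /x/ → /xə/.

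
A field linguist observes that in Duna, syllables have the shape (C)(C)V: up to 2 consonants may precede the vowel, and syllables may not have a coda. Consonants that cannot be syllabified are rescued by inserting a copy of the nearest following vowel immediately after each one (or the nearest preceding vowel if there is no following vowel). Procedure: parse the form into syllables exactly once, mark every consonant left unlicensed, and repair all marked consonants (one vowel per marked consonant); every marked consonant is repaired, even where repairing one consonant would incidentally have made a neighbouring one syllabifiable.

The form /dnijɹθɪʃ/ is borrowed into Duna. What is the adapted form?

dnijɪɹθɪʃɪ

The consonants /j/, /ʃ/ cannot be parsed into a legal (C)(C)V syllable (no codas are permitted; onsets may contain at most 2 consonants).
Each unlicensed consonant becomes the onset of a new syllable: /j/ → /jɪ/, /ʃ/ → /ʃɪ/.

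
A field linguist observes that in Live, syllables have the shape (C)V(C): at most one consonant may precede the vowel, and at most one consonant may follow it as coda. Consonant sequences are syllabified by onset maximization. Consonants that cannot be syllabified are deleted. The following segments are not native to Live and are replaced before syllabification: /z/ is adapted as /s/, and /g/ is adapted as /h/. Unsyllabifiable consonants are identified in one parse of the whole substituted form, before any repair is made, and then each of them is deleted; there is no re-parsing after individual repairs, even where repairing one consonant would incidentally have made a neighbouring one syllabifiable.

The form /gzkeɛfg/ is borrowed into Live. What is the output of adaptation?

keɛf

Substitution: /g/ → /h/, /z/ → /s/, giving /hskeɛfh/.
The consonants /h/, /s/, /h/ cannot be parsed into a legal (C)V(C) syllable (at most one coda consonant is licensed; onsets are limited to one consonant).
Deleting the stranded consonants removes /h/, /s/, /h/.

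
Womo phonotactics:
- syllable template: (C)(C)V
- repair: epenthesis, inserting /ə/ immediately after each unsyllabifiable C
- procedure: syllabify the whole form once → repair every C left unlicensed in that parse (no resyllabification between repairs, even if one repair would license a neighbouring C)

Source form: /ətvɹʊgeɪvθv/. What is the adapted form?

ətəvɹʊgeɪvəθəvə

Under (C)(C)V, the unsyllabifiable consonants are /t/, /v/, /θ/, /v/ (no codas are permitted; onsets may contain at most 2 consonants).
Epenthesis after each stranded consonant: /t/ → /tə/, /v/ → /və/, /θ/ → /θə/, /v/ → /və/.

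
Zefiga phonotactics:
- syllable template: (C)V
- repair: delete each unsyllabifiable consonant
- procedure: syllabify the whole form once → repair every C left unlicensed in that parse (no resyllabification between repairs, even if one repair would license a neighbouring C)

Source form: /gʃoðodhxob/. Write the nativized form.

ʃoðoxo

Syllabifying with onset maximization leaves /g/, /d/, /h/, /b/ stranded (no codas are permitted; onsets are limited to one consonant).
Deleting the stranded consonants removes /g/, /d/, /h/, /b/.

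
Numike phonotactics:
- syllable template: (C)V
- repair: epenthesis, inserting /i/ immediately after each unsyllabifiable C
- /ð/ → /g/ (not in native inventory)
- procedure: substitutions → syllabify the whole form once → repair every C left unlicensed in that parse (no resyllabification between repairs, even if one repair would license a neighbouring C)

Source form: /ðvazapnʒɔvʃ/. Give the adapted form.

givazapiniʒɔviʃi

Substitution: /ð/ → /g/, giving /gvazapnʒɔvʃ/.
Syllabifying with onset maximization leaves /g/, /p/, /n/, /v/, /ʃ/ stranded (no codas are permitted; onsets are limited to one consonant).
Inserting the epenthetic vowel yields /g/ → /gi/, /p/ → /pi/, /n/ → /ni/, /v/ → /vi/, /ʃ/ → /ʃi/.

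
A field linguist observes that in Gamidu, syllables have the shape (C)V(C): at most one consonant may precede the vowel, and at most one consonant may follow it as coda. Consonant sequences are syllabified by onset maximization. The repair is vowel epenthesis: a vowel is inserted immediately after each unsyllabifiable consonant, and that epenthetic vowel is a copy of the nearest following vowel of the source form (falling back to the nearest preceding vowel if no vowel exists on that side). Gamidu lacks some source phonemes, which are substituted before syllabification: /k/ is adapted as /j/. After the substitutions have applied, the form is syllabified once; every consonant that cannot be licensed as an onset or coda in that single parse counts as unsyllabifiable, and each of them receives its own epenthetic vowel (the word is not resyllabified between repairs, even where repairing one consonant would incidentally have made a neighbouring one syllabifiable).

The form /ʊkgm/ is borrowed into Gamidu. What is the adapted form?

ʊjgʊmʊ

Substitution: /k/ → /j/, giving /ʊjgm/.
The consonants /g/, /m/ cannot be parsed into a legal (C)V(C) syllable (at most one coda consonant is licensed; onsets are limited to one consonant).
Each unlicensed consonant becomes the onset of a new syllable: /g/ → /gʊ/, /m/ → /mʊ/.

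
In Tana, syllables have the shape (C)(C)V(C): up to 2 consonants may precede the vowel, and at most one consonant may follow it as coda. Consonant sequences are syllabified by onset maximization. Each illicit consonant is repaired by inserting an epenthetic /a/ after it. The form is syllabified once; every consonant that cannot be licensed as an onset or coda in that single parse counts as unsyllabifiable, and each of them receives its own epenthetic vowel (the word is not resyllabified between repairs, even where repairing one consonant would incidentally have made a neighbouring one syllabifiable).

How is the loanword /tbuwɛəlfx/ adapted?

tbuwɛəlfaxa

Syllabifying with onset maximization leaves /f/, /x/ stranded (at most one coda consonant is licensed; onsets may contain at most 2 consonants).
Each unlicensed consonant becomes the onset of a new syllable: /f/ → /fa/, /x/ → /xa/.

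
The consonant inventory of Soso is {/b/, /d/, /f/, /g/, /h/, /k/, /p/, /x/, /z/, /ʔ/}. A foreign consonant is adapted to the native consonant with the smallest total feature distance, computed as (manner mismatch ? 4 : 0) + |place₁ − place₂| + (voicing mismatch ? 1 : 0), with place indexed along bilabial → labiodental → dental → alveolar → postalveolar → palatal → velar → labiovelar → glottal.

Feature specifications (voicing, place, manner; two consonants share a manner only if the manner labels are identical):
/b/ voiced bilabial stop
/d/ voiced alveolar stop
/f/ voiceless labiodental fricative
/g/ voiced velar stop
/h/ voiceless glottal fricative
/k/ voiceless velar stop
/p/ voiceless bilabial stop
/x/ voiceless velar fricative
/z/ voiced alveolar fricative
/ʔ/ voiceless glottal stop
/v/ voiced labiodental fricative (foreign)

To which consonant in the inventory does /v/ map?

/f/ is closest: same manner (fricative), place distance 0 (labiodental→labiodental), voicing differs (+1); total 1. Next closest is /z/ at distance 2.

f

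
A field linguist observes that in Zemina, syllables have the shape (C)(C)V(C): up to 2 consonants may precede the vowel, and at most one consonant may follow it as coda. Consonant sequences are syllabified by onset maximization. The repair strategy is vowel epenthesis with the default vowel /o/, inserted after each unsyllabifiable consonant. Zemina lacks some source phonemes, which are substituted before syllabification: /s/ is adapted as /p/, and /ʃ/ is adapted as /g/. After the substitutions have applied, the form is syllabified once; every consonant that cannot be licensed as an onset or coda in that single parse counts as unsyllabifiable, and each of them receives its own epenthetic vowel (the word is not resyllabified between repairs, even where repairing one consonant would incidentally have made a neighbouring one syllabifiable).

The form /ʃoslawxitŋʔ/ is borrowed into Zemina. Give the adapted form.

Substitution: /ʃ/ → /g/, /s/ → /p/, giving /goplawxitŋʔ/.
Syllabifying with onset maximization leaves /ŋ/, /ʔ/ stranded (at most one coda consonant is licensed; onsets may contain at most 2 consonants).
Each unlicensed consonant becomes the onset of a new syllable: /ŋ/ → /ŋo/, /ʔ/ → /ʔo/.

goplawxitŋoʔo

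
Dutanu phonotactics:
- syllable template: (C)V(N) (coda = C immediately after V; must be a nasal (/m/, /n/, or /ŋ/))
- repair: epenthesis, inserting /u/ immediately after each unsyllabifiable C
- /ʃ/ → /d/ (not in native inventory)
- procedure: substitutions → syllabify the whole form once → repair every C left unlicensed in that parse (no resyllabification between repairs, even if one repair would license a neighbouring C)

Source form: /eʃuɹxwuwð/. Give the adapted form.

eduɹuxuwuwuðu

Substitution: /ʃ/ → /d/, giving /eduɹxwuwð/.
Syllabifying with onset maximization leaves /ɹ/, /x/, /w/, /ð/ stranded (only a nasal (/m/, /n/, or /ŋ/) is licensed in coda position; onsets are limited to one consonant).
Each unlicensed consonant becomes the onset of a new syllable: /ɹ/ → /ɹu/, /x/ → /xu/, /w/ → /wu/, /ð/ → /ðu/.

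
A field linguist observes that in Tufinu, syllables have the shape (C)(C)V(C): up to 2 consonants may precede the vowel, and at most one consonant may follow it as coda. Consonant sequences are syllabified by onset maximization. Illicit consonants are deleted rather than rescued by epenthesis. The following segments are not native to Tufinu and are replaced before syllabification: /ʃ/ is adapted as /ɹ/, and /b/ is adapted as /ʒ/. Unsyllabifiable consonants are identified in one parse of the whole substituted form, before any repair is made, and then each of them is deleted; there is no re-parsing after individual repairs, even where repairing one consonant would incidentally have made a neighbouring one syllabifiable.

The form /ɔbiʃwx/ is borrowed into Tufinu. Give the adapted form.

Substitution: /b/ → /ʒ/, /ʃ/ → /ɹ/, giving /ɔʒiɹwx/.
Syllabifying with onset maximization leaves /w/, /x/ stranded (at most one coda consonant is licensed; onsets may contain at most 2 consonants).
Deletion applies to /w/, /x/.

ɔʒiɹ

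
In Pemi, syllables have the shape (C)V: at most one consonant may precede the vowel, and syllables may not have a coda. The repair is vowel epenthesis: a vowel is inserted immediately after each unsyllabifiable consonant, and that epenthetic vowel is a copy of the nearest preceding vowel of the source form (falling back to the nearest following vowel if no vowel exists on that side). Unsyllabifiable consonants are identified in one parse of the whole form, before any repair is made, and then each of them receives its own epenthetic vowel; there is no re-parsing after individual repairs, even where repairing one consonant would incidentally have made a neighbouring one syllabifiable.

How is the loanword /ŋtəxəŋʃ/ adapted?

ŋətəxəŋəʃə

Syllabifying with onset maximization leaves /ŋ/, /ŋ/, /ʃ/ stranded (no codas are permitted; onsets are limited to one consonant).
Inserting the epenthetic vowel yields /ŋ/ → /ŋə/, /ŋ/ → /ŋə/, /ʃ/ → /ʃə/.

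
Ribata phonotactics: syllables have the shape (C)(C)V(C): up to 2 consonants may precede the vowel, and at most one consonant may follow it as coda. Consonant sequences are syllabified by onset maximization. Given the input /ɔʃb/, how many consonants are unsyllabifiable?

Under (C)(C)V(C), the unsyllabifiable consonants are /b/ (at most one coda consonant is licensed; onsets may contain at most 2 consonants).

1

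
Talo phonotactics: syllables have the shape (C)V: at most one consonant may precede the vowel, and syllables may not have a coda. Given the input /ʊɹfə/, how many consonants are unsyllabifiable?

1

Syllabifying with onset maximization leaves /ɹ/ stranded (no codas are permitted; onsets are limited to one consonant).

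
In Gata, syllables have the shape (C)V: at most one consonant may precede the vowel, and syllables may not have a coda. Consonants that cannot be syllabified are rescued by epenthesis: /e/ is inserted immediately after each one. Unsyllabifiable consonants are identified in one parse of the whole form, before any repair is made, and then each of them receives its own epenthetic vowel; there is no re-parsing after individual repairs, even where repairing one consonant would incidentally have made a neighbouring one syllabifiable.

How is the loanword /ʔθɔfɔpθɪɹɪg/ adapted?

Under (C)V, the unsyllabifiable consonants are /ʔ/, /p/, /g/ (no codas are permitted; onsets are limited to one consonant).
Epenthesis after each stranded consonant: /ʔ/ → /ʔe/, /p/ → /pe/, /g/ → /ge/.

ʔeθɔfɔpeθɪɹɪge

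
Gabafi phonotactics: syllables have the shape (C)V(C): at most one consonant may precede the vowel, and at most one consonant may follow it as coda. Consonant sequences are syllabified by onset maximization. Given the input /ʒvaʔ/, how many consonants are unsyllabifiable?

1

Under (C)V(C), the unsyllabifiable consonants are /ʒ/ (at most one coda consonant is licensed; onsets are limited to one consonant).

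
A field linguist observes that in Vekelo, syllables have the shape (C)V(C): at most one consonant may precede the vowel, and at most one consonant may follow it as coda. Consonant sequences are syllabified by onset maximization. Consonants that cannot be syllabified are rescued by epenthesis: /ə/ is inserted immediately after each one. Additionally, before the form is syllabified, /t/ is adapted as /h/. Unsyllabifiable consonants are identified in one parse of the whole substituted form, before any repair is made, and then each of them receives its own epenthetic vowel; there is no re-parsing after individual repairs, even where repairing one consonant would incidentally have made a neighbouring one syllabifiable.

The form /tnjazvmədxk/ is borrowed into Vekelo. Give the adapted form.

Substitution: /t/ → /h/, giving /hnjazvmədxk/.
Under (C)V(C), the unsyllabifiable consonants are /h/, /n/, /v/, /x/, /k/ (at most one coda consonant is licensed; onsets are limited to one consonant).
Each unlicensed consonant becomes the onset of a new syllable: /h/ → /hə/, /n/ → /nə/, /v/ → /və/, /x/ → /xə/, /k/ → /kə/.

hənəjazvəmədxəkə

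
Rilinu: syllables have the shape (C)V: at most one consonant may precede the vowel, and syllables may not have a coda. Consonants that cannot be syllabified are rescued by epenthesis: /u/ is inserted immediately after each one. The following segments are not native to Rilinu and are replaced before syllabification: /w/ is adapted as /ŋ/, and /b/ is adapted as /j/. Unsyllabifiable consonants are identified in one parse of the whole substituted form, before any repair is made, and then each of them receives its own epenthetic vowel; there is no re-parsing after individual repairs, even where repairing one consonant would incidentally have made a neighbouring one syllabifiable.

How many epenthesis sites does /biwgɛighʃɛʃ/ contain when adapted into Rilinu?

4

After substitution the input is /jiŋgɛighʃɛʃ/.
The unsyllabifiable consonants are /ŋ/, /g/, /h/, /ʃ/; each receives one epenthetic vowel.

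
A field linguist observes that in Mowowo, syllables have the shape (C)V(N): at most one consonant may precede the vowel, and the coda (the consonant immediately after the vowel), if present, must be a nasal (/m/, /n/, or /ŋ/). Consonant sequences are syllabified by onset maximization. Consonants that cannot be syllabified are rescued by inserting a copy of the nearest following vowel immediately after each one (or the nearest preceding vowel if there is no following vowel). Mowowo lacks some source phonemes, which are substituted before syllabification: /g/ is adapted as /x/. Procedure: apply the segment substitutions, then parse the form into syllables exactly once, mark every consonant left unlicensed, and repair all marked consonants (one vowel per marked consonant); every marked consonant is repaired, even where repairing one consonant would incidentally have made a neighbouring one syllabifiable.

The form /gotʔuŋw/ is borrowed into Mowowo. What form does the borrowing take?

Substitution: /g/ → /x/, giving /xotʔuŋw/.
Syllabifying with onset maximization leaves /t/, /w/ stranded (only a nasal (/m/, /n/, or /ŋ/) is licensed in coda position; onsets are limited to one consonant).
Epenthesis after each stranded consonant: /t/ → /tu/, /w/ → /wu/.

xotuʔuŋwu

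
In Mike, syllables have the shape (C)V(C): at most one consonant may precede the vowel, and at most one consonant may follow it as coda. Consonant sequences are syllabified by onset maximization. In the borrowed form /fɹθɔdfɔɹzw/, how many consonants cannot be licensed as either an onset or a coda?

4

Syllabifying with onset maximization leaves /f/, /ɹ/, /z/, /w/ stranded (at most one coda consonant is licensed; onsets are limited to one consonant).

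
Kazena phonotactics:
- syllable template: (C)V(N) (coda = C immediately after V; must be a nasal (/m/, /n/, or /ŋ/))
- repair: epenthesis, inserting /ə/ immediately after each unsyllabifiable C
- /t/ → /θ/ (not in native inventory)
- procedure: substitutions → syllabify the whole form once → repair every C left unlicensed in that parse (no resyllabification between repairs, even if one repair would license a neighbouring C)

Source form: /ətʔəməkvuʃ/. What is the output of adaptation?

əθəʔəməkəvuʃə

Substitution: /t/ → /θ/, giving /əθʔəməkvuʃ/.
The consonants /θ/, /k/, /ʃ/ cannot be parsed into a legal (C)V(N) syllable (only a nasal (/m/, /n/, or /ŋ/) is licensed in coda position; onsets are limited to one consonant).
Each unlicensed consonant becomes the onset of a new syllable: /θ/ → /θə/, /k/ → /kə/, /ʃ/ → /ʃə/.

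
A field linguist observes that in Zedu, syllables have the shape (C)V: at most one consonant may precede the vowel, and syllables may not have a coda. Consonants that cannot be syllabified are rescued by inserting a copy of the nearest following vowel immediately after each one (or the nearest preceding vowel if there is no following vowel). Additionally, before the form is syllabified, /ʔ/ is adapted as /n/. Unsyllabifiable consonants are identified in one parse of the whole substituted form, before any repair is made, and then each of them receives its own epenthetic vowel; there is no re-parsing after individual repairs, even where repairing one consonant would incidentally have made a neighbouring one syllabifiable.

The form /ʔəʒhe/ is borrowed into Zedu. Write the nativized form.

nəʒehe

Substitution: /ʔ/ → /n/, giving /nəʒhe/.
Under (C)V, the unsyllabifiable consonants are /ʒ/ (no codas are permitted; onsets are limited to one consonant).
Inserting the epenthetic vowel yields /ʒ/ → /ʒe/.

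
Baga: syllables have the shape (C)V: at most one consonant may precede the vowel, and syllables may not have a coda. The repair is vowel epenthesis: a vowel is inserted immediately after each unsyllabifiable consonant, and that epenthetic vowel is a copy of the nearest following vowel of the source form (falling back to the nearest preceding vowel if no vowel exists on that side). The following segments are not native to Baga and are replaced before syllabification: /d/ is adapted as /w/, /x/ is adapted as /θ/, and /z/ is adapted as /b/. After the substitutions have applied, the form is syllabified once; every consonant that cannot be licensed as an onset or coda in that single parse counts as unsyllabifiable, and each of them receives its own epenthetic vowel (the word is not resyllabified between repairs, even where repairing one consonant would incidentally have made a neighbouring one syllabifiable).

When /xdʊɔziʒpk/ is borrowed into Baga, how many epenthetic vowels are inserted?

After substitution the input is /θwʊɔbiʒpk/.
The unsyllabifiable consonants are /θ/, /ʒ/, /p/, /k/; each receives one epenthetic vowel.

4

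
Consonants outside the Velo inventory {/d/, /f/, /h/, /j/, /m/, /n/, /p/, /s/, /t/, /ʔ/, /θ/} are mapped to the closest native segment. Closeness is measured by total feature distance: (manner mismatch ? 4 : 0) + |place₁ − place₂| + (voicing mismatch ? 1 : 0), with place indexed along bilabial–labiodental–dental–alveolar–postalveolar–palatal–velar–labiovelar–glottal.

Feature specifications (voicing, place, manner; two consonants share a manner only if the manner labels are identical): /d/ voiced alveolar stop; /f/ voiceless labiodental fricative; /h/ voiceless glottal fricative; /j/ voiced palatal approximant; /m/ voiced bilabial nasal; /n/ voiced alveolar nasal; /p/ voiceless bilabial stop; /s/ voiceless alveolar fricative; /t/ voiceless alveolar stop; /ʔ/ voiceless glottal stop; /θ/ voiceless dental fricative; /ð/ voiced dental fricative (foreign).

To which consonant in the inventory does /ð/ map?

θ

/θ/ is closest: same manner (fricative), place distance 0 (dental→dental), voicing differs (+1); total 1. Next closest is /f/ at distance 2.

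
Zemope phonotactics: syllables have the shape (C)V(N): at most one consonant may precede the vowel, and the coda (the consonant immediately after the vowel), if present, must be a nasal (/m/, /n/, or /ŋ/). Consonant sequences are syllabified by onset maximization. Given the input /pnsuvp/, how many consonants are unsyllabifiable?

The consonants /p/, /n/, /v/, /p/ cannot be parsed into a legal (C)V(N) syllable (only a nasal (/m/, /n/, or /ŋ/) is licensed in coda position; onsets are limited to one consonant).

4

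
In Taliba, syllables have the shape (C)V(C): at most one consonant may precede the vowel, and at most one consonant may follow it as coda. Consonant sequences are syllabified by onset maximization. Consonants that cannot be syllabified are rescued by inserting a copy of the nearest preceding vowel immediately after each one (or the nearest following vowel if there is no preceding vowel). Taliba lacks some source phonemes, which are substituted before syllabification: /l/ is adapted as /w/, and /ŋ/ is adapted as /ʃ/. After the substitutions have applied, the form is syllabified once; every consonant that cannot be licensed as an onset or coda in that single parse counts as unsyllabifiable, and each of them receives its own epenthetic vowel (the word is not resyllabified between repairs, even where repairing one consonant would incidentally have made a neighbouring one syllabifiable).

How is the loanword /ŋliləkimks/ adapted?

ʃiwiwəkimkisi

Substitution: /ŋ/ → /ʃ/, /l/ → /w/, giving /ʃwiwəkimks/.
Syllabifying with onset maximization leaves /ʃ/, /k/, /s/ stranded (at most one coda consonant is licensed; onsets are limited to one consonant).
Epenthesis after each stranded consonant: /ʃ/ → /ʃi/, /k/ → /ki/, /s/ → /si/.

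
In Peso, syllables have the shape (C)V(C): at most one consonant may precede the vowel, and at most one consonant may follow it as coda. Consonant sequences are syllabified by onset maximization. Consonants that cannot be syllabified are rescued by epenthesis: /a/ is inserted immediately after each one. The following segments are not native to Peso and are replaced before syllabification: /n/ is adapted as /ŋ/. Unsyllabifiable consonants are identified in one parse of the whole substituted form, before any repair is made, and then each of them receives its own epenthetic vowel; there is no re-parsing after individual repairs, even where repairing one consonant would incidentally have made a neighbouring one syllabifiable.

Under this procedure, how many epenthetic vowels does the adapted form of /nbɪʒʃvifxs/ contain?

After substitution the input is /ŋbɪʒʃvifxs/.
The unsyllabifiable consonants are /ŋ/, /ʃ/, /x/, /s/; each receives one epenthetic vowel.

4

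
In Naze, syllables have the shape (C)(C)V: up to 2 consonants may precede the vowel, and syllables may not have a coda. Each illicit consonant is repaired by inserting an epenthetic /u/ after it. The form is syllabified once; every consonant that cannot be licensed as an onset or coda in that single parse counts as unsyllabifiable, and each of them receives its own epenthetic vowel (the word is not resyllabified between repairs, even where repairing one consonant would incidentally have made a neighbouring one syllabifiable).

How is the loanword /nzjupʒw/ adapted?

nuzjupuʒuwu

Under (C)(C)V, the unsyllabifiable consonants are /n/, /p/, /ʒ/, /w/ (no codas are permitted; onsets may contain at most 2 consonants).
Epenthesis after each stranded consonant: /n/ → /nu/, /p/ → /pu/, /ʒ/ → /ʒu/, /w/ → /wu/.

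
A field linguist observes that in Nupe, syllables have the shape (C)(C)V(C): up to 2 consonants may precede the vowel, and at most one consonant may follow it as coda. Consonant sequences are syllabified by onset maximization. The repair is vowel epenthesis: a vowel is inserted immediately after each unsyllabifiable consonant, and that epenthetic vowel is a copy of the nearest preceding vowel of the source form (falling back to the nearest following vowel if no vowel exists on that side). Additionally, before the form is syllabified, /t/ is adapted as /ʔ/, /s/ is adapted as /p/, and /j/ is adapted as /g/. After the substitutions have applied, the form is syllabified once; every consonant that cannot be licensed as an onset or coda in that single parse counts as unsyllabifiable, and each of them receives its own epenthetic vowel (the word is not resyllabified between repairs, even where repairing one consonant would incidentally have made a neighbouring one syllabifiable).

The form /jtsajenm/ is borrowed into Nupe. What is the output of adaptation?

Substitution: /j/ → /g/, /t/ → /ʔ/, /s/ → /p/, giving /gʔpagenm/.
Syllabifying with onset maximization leaves /g/, /m/ stranded (at most one coda consonant is licensed; onsets may contain at most 2 consonants).
Inserting the epenthetic vowel yields /g/ → /ga/, /m/ → /me/.

gaʔpagenme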